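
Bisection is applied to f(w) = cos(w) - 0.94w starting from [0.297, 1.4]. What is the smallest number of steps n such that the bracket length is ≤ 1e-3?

11

Initial width b − a = 1.4 − 0.297 = 1.103000.
After n steps the width is (b−a)/2^n; need (b−a)/2^n ≤ 1e-3.
So n ≥ log₂(1.103000/1e-3) = log₂(1103.0000) ≈ 10.1072.
Hence n = 11.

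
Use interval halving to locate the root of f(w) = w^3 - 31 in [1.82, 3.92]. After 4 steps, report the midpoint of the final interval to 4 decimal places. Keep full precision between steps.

f(1.820000) = -24.971432, f(3.920000) = 29.236288 (opposite signs)
step 1: m = 2.870000, f(m) = -7.360097 < 0 → root in [2.870000, 3.920000]
step 2: m = 3.395000, f(m) = 8.130855 > 0 → root in [2.870000, 3.395000]
step 3: m = 3.132500, f(m) = -0.262168 < 0 → root in [3.132500, 3.395000]
step 4: m = 3.263750, f(m) = 3.765674 > 0 → root in [3.132500, 3.263750]
Midpoint of [3.132500, 3.263750] = 3.198125

3.1981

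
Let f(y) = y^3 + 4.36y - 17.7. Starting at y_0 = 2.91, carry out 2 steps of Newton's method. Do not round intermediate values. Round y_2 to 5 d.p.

2.07098

f'(y) = 3y^2 + 4.36
y_0 = 2.910000: f = 19.629771, f' = 29.764300 → y_1 = 2.910000 - (19.629771)/(29.764300) = 2.250493
y_1 = 2.250493: f = 3.510259, f' = 19.554153 → y_2 = 2.250493 - (3.510259)/(19.554153) = 2.070978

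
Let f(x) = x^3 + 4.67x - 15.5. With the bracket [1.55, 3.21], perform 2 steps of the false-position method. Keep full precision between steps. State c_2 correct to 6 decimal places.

1.834378

f(1.550000) = -4.537625, f(3.210000) = 32.566861
step 1: c = 1.753007, f(c) = -1.926413 < 0 → new bracket [1.753007, 3.210000]
step 2: c = 1.834378, f(c) = -0.760875 < 0 → new bracket [1.834378, 3.210000]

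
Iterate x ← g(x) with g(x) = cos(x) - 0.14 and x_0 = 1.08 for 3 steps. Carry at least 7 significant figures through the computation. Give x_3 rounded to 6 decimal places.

x_1 = g(1.080000) = 0.331328
x_2 = g(0.331328) = 0.805611
x_3 = g(0.805611) = 0.552671

0.552671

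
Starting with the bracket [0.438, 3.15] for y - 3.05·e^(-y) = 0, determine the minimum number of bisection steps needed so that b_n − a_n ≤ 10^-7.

25

Initial width b − a = 3.15 − 0.438 = 2.712000.
After n steps the width is (b−a)/2^n; need (b−a)/2^n ≤ 10^-7.
So n ≥ log₂(2.712000/10^-7) = log₂(27120000.0000) ≈ 24.6929.
Hence n = 25.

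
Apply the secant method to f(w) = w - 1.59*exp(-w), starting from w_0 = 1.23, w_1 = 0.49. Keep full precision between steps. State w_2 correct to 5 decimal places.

0.77673

f(w_0) = 0.765255, f(w_1) = -0.484076
w_2 = 0.490000 - (-0.484076)·(0.490000 - 1.230000)/(-0.484076 - (0.765255)) = 0.776726; f(w_2) = 0.045471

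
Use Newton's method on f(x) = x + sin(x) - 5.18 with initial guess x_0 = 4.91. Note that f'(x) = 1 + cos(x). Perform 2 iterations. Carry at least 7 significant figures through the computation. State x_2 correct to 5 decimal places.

5.72247

x_0 = 4.910000: f = -1.250538, f' = 1.196327 → x_1 = 4.910000 - (-1.250538)/(1.196327) = 5.955315
x_1 = 5.955315: f = 0.453287, f' = 1.946730 → x_2 = 5.955315 - (0.453287)/(1.946730) = 5.722469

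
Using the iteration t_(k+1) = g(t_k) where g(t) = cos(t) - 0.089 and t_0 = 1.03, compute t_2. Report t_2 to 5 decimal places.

0.82170

t_1 = g(1.030000) = 0.425819
t_2 = g(0.425819) = 0.821701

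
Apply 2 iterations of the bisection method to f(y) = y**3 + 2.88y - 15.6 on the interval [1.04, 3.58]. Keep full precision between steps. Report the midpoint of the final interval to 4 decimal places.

f(1.040000) = -11.479936, f(3.580000) = 40.593112 (opposite signs)
step 1: m = 2.310000, f(m) = 3.379191 > 0 → root in [1.040000, 2.310000]
step 2: m = 1.675000, f(m) = -6.076578 < 0 → root in [1.675000, 2.310000]
Midpoint of [1.675000, 2.310000] = 1.992500

1.9925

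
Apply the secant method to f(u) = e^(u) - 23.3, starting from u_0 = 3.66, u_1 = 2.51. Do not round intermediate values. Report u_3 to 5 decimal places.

3.20764

f(u_0) = 15.561343, f(u_1) = -10.995070
u_2 = 2.510000 - (-10.995070)·(2.510000 - 3.660000)/(-10.995070 - (15.561343)) = 2.986131; f(u_2) = -3.491107
u_3 = 2.986131 - (-3.491107)·(2.986131 - 2.510000)/(-3.491107 - (-10.995070)) = 3.207644; f(u_3) = 1.420771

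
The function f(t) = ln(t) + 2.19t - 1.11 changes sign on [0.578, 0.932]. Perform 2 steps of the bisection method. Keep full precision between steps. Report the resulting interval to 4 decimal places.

[0.6665, 0.7550]

f(0.578000) = -0.392361, f(0.932000) = 0.860658 (opposite signs)
step 1: m = 0.755000, f(m) = 0.262412 > 0 → root in [0.578000, 0.755000]
step 2: m = 0.666500, f(m) = -0.056080 < 0 → root in [0.666500, 0.755000]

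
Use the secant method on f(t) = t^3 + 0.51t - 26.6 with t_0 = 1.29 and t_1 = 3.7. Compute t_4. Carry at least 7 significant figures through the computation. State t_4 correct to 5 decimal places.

2.94989

f(t_0) = -23.795411, f(t_1) = 25.940000
t_2 = 3.700000 - (25.940000)·(3.700000 - 1.290000)/(25.940000 - (-23.795411)) = 2.443040; f(t_2) = -10.772893
t_3 = 2.443040 - (-10.772893)·(2.443040 - 3.700000)/(-10.772893 - (25.940000)) = 2.811878; f(t_3) = -2.933387
t_4 = 2.811878 - (-2.933387)·(2.811878 - 2.443040)/(-2.933387 - (-10.772893)) = 2.949890; f(t_4) = 0.573935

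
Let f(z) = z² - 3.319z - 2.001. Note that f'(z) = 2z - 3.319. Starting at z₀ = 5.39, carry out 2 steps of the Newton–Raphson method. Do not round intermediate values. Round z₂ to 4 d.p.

3.8608

z_0 = 5.390000: f = 9.161690, f' = 7.461000 → z_1 = 5.390000 - (9.161690)/(7.461000) = 4.162056
z_1 = 4.162056: f = 1.507846, f' = 5.005112 → z_2 = 4.162056 - (1.507846)/(5.005112) = 3.860795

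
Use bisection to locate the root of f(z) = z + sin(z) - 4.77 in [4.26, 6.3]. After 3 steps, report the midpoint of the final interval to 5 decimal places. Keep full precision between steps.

5.40750

f(4.260000) = -1.409405, f(6.300000) = 1.546814 (opposite signs)
step 1: m = 5.280000, f(m) = -0.333188 < 0 → root in [5.280000, 6.300000]
step 2: m = 5.790000, f(m) = 0.546566 > 0 → root in [5.280000, 5.790000]
step 3: m = 5.535000, f(m) = 0.084690 > 0 → root in [5.280000, 5.535000]
Midpoint of [5.280000, 5.535000] = 5.407500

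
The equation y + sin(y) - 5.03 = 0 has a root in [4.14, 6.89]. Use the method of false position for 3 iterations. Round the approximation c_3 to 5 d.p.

f(4.140000) = -1.730609, f(6.890000) = 2.430254
step 1: c = 5.283795, f(c) = -0.587346 < 0 → new bracket [5.283795, 6.890000]
step 2: c = 5.596427, f(c) = -0.067606 < 0 → new bracket [5.596427, 6.890000]
step 3: c = 5.631439, f(c) = -0.005137 < 0 → new bracket [5.631439, 6.890000]

5.63144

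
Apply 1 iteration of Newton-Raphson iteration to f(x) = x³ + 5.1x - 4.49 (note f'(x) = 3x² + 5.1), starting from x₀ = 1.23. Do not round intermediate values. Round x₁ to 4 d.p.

0.8520

x_0 = 1.230000: f = 3.643867, f' = 9.638700 → x_1 = 1.230000 - (3.643867)/(9.638700) = 0.851955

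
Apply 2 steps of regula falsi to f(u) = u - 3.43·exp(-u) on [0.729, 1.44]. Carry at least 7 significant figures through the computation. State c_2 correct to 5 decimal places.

f(0.729000) = -0.925602, f(1.440000) = 0.627338
step 1: c = 1.152779, f(c) = 0.069728 > 0 → new bracket [0.729000, 1.152779]
step 2: c = 1.123091, f(c) = 0.007405 > 0 → new bracket [0.729000, 1.123091]

1.12309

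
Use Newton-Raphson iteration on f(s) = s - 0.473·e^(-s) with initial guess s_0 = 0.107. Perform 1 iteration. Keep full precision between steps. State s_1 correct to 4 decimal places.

0.3302

Newton update: s ← s − f(s)/f'(s).
f'(s) = 1 + 0.473·e^(-s)
s_0 = 0.107000: f = -0.318003, f' = 1.425003 → s_1 = 0.107000 - (-0.318003)/(1.425003) = 0.330159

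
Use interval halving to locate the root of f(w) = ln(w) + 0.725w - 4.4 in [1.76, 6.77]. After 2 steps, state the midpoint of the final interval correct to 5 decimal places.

3.63875

f(1.760000) = -2.558686, f(6.770000) = 2.420751 (opposite signs)
step 1: m = 4.265000, f(m) = 0.142567 > 0 → root in [1.760000, 4.265000]
step 2: m = 3.012500, f(m) = -1.113167 < 0 → root in [3.012500, 4.265000]
Midpoint of [3.012500, 4.265000] = 3.638750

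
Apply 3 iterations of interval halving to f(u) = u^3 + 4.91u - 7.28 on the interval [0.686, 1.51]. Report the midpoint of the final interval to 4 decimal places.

1.1495

f(0.686000) = -3.588911, f(1.510000) = 3.577051 (opposite signs)
step 1: m = 1.098000, f(m) = -0.565067 < 0 → root in [1.098000, 1.510000]
step 2: m = 1.304000, f(m) = 1.339982 > 0 → root in [1.098000, 1.304000]
step 3: m = 1.201000, f(m) = 0.349234 > 0 → root in [1.098000, 1.201000]
Midpoint of [1.098000, 1.201000] = 1.149500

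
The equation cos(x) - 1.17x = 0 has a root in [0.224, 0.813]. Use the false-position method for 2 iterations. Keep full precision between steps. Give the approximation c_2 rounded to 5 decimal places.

0.66948

False-position update: c = (a·f(b) − b·f(a))/(f(b) − f(a)); replace the endpoint whose sign matches f(c).
f(0.224000) = 0.712937, f(0.813000) = -0.263888
step 1: c = 0.653883, f(c) = 0.028685 > 0 → new bracket [0.653883, 0.813000]
step 2: c = 0.669483, f(c) = 0.000847 > 0 → new bracket [0.669483, 0.813000]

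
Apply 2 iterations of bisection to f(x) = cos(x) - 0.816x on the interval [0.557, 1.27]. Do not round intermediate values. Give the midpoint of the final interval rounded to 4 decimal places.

0.8244

f(0.557000) = 0.394333, f(1.270000) = -0.740039 (opposite signs)
step 1: m = 0.913500, f(m) = -0.134437 < 0 → root in [0.557000, 0.913500]
step 2: m = 0.735250, f(m) = 0.141699 > 0 → root in [0.735250, 0.913500]
Midpoint of [0.735250, 0.913500] = 0.824375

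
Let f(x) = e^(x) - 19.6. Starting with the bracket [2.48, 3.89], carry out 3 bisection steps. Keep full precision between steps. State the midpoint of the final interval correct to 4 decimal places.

2.9206

f(2.480000) = -7.658736, f(3.890000) = 29.310887 (opposite signs)
step 1: m = 3.185000, f(m) = 4.567288 > 0 → root in [2.480000, 3.185000]
step 2: m = 2.832500, f(m) = -2.612123 < 0 → root in [2.832500, 3.185000]
step 3: m = 3.008750, f(m) = 0.662057 > 0 → root in [2.832500, 3.008750]
Midpoint of [2.832500, 3.008750] = 2.920625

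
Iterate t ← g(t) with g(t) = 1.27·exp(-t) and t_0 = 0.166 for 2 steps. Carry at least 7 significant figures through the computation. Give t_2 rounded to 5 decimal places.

0.43312

t_1 = g(0.166000) = 1.075749
t_2 = g(1.075749) = 0.433124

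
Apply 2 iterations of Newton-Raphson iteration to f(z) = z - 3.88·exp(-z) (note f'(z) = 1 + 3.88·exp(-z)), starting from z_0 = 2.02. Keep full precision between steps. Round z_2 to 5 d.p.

1.17858

z_0 = 2.020000: f = 1.505297, f' = 1.514703 → z_1 = 2.020000 - (1.505297)/(1.514703) = 1.026210
z_1 = 1.026210: f = -0.364237, f' = 2.390447 → z_2 = 1.026210 - (-0.364237)/(2.390447) = 1.178582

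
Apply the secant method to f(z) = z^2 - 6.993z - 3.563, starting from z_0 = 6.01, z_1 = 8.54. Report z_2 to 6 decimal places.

7.263253

Secant update: z_(k+1) = z_k − f(z_k)·(z_k − z_(k-1))/(f(z_k) − f(z_(k-1))).
f(z_0) = -9.470830, f(z_1) = 9.648380
z_2 = 8.540000 - (9.648380)·(8.540000 - 6.010000)/(9.648380 - (-9.470830)) = 7.263253; f(z_2) = -1.600087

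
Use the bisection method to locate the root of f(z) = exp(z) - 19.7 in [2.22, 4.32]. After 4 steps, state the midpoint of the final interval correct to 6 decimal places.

f(2.220000) = -10.492669, f(4.320000) = 55.488628 (opposite signs)
step 1: m = 3.270000, f(m) = 6.611339 > 0 → root in [2.220000, 3.270000]
step 2: m = 2.745000, f(m) = -4.135386 < 0 → root in [2.745000, 3.270000]
step 3: m = 3.007500, f(m) = 0.536745 > 0 → root in [2.745000, 3.007500]
step 4: m = 2.876250, f(m) = -1.952405 < 0 → root in [2.876250, 3.007500]
Midpoint of [2.876250, 3.007500] = 2.941875

2.941875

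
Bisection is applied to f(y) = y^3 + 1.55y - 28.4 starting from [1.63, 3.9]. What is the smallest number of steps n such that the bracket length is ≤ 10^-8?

28

Initial width b − a = 3.9 − 1.63 = 2.270000.
After n steps the width is (b−a)/2^n; need (b−a)/2^n ≤ 10^-8.
So n ≥ log₂(2.270000/10^-8) = log₂(227000000.0000) ≈ 27.7581.
Hence n = 28.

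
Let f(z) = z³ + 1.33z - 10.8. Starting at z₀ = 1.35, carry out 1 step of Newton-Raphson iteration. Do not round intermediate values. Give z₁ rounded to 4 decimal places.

Newton update: z ← z − f(z)/f'(z).
f'(z) = 3z² + 1.33
z_0 = 1.350000: f = -6.544125, f' = 6.797500 → z_1 = 1.350000 - (-6.544125)/(6.797500) = 2.312725

2.3127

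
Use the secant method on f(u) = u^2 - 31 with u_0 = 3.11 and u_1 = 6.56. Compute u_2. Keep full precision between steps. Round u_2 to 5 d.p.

5.31557

f(u_0) = -21.327900, f(u_1) = 12.033600
u_2 = 6.560000 - (12.033600)·(6.560000 - 3.110000)/(12.033600 - (-21.327900)) = 5.315574; f(u_2) = -2.744674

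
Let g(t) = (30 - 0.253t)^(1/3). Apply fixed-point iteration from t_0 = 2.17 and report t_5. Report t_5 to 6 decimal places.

3.080092

t_1 = g(2.170000) = 3.088161
t_2 = g(3.088161) = 3.080020
t_3 = g(3.080020) = 3.080093
t_4 = g(3.080093) = 3.080092
t_5 = g(3.080092) = 3.080092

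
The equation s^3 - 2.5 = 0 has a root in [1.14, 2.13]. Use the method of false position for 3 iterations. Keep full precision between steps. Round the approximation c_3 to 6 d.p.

1.341220

f(1.140000) = -1.018456, f(2.130000) = 7.163597
step 1: c = 1.263230, f(c) = -0.484202 < 0 → new bracket [1.263230, 2.130000]
step 2: c = 1.318107, f(c) = -0.209912 < 0 → new bracket [1.318107, 2.130000]
step 3: c = 1.341220, f(c) = -0.087316 < 0 → new bracket [1.341220, 2.130000]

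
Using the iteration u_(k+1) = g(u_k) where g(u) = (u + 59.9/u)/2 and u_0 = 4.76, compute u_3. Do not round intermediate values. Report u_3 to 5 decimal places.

7.73967

u_1 = g(4.760000) = 8.672017
u_2 = g(8.672017) = 7.789646
u_3 = g(7.789646) = 7.739670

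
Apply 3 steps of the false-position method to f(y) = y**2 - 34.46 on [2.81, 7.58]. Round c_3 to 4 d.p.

5.8618

f(2.810000) = -26.563900, f(7.580000) = 22.996400
step 1: c = 5.366679, f(c) = -5.658751 < 0 → new bracket [5.366679, 7.580000]
step 2: c = 5.803761, f(c) = -0.776361 < 0 → new bracket [5.803761, 7.580000]
step 3: c = 5.861768, f(c) = -0.099671 < 0 → new bracket [5.861768, 7.580000]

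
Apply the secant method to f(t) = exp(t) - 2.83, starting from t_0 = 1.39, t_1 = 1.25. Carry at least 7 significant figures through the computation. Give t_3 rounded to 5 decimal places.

1.04365

f(t_0) = 1.184850, f(t_1) = 0.660343
t_2 = 1.250000 - (0.660343)·(1.250000 - 1.390000)/(0.660343 - (1.184850)) = 1.073743; f(t_2) = 0.096312
t_3 = 1.073743 - (0.096312)·(1.073743 - 1.250000)/(0.096312 - (0.660343)) = 1.043646; f(t_3) = 0.009551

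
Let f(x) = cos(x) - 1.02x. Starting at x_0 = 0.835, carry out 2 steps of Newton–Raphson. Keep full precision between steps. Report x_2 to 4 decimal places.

0.7303

f'(x) = -sin(x) - 1.02
x_0 = 0.835000: f = -0.180522, f' = -1.761297 → x_1 = 0.835000 - (-0.180522)/(-1.761297) = 0.732506
x_1 = 0.732506: f = -0.003655, f' = -1.688735 → x_2 = 0.732506 - (-0.003655)/(-1.688735) = 0.730342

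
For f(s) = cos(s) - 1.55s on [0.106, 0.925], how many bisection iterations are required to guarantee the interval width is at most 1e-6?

Initial width b − a = 0.925 − 0.106 = 0.819000.
After n steps the width is (b−a)/2^n; need (b−a)/2^n ≤ 1e-6.
So n ≥ log₂(0.819000/1e-6) = log₂(819000.0000) ≈ 19.6435.
Hence n = 20.

20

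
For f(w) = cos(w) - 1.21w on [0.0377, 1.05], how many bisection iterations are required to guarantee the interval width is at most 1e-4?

14

Initial width b − a = 1.05 − 0.0377 = 1.012300.
After n steps the width is (b−a)/2^n; need (b−a)/2^n ≤ 1e-4.
So n ≥ log₂(1.012300/1e-4) = log₂(10123.0000) ≈ 13.3053.
Hence n = 14.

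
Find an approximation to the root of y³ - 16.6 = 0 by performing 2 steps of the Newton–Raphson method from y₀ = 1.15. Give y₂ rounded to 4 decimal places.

f'(y) = 3y²
y_0 = 1.150000: f = -15.079125, f' = 3.967500 → y_1 = 1.150000 - (-15.079125)/(3.967500) = 4.950662
y_1 = 4.950662: f = 104.736016, f' = 73.527152 → y_2 = 4.950662 - (104.736016)/(73.527152) = 3.526208

3.5262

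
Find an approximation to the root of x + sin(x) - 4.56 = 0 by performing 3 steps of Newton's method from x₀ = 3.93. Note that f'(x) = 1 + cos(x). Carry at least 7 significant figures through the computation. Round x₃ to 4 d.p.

81.4522

x_0 = 3.930000: f = -1.339231, f' = 0.295024 → x_1 = 3.930000 - (-1.339231)/(0.295024) = 8.469395
x_1 = 8.469395: f = 4.725930, f' = 0.422704 → x_2 = 8.469395 - (4.725930)/(0.422704) = -2.710833
x_2 = -2.710833: f = -7.688394, f' = 0.091351 → x_3 = -2.710833 - (-7.688394)/(0.091351) = 81.452152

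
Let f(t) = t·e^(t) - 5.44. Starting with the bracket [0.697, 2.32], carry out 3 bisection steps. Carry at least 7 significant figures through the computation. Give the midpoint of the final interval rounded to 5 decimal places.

f(0.697000) = -4.040619, f(2.320000) = 18.167564 (opposite signs)
step 1: m = 1.508500, f(m) = 1.378338 > 0 → root in [0.697000, 1.508500]
step 2: m = 1.102750, f(m) = -2.118033 < 0 → root in [1.102750, 1.508500]
step 3: m = 1.305625, f(m) = -0.622251 < 0 → root in [1.305625, 1.508500]
Midpoint of [1.305625, 1.508500] = 1.407062

1.40706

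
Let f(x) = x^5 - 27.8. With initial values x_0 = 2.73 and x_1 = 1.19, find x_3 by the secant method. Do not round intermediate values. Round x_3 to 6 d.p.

2.826298

Secant update: x_(k+1) = x_k − f(x_k)·(x_k − x_(k-1))/(f(x_k) − f(x_(k-1))).
f(x_0) = 123.839811, f(x_1) = -25.413646
x_2 = 1.190000 - (-25.413646)·(1.190000 - 2.730000)/(-25.413646 - (123.839811)) = 1.452218; f(x_2) = -21.341082
x_3 = 1.452218 - (-21.341082)·(1.452218 - 1.190000)/(-21.341082 - (-25.413646)) = 2.826298; f(x_3) = 152.538900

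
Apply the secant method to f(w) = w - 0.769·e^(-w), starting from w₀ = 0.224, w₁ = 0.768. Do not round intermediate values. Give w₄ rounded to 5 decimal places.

f(w_0) = -0.390673, f(w_1) = 0.411230
w_2 = 0.768000 - (0.411230)·(0.768000 - 0.224000)/(0.411230 - (-0.390673)) = 0.489027; f(w_2) = 0.017459
w_3 = 0.489027 - (0.017459)·(0.489027 - 0.768000)/(0.017459 - (0.411230)) = 0.476658; f(w_3) = -0.000779
w_4 = 0.476658 - (-0.000779)·(0.476658 - 0.489027)/(-0.000779 - (0.017459)) = 0.477187; f(w_4) = 0.000001

0.47719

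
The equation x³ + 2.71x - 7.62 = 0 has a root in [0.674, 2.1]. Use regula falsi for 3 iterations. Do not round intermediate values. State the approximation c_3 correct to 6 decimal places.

1.504899

f(0.674000) = -5.487278, f(2.100000) = 7.332000
step 1: c = 1.284398, f(c) = -2.020440 < 0 → new bracket [1.284398, 2.100000]
step 2: c = 1.460595, f(c) = -0.545844 < 0 → new bracket [1.460595, 2.100000]
step 3: c = 1.504899, f(c) = -0.133552 < 0 → new bracket [1.504899, 2.100000]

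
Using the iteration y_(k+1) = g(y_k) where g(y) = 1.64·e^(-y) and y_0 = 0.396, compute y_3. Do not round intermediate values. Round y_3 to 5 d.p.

0.95201

y_1 = g(0.396000) = 1.103731
y_2 = g(1.103731) = 0.543876
y_3 = g(0.543876) = 0.952010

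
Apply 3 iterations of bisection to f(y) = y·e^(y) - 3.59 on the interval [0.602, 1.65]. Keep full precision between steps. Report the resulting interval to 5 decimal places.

f(0.602000) = -2.490888, f(1.650000) = 5.001517 (opposite signs)
step 1: m = 1.126000, f(m) = -0.118206 < 0 → root in [1.126000, 1.650000]
step 2: m = 1.388000, f(m) = 1.971478 > 0 → root in [1.126000, 1.388000]
step 3: m = 1.257000, f(m) = 0.828180 > 0 → root in [1.126000, 1.257000]

[1.12600, 1.25700]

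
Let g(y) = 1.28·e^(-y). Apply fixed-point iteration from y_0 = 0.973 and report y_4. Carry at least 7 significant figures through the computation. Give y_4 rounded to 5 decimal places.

y_1 = g(0.973000) = 0.483773
y_2 = g(0.483773) = 0.789060
y_3 = g(0.789060) = 0.581468
y_4 = g(0.581468) = 0.715619

0.71562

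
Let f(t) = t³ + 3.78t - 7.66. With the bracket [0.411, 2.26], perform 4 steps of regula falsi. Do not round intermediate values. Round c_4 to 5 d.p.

1.34770

f(0.411000) = -6.036993, f(2.260000) = 12.425976
step 1: c = 1.015583, f(c) = -2.773614 < 0 → new bracket [1.015583, 2.260000]
step 2: c = 1.242664, f(c) = -1.043793 < 0 → new bracket [1.242664, 2.260000]
step 3: c = 1.321499, f(c) = -0.356924 < 0 → new bracket [1.321499, 2.260000]
step 4: c = 1.347704, f(c) = -0.117840 < 0 → new bracket [1.347704, 2.260000]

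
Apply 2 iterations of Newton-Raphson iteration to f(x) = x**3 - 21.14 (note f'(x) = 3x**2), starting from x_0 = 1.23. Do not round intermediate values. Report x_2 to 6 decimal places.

x_0 = 1.230000: f = -19.279133, f' = 4.538700 → x_1 = 1.230000 - (-19.279133)/(4.538700) = 5.477721
x_1 = 5.477721: f = 143.221393, f' = 90.016294 → x_2 = 5.477721 - (143.221393)/(90.016294) = 3.886661

3.886661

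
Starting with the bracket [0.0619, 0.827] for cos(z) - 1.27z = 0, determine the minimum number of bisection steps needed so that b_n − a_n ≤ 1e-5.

17

Initial width b − a = 0.827 − 0.0619 = 0.765100.
After n steps the width is (b−a)/2^n; need (b−a)/2^n ≤ 1e-5.
So n ≥ log₂(0.765100/1e-5) = log₂(76510.0000) ≈ 16.2234.
Hence n = 17.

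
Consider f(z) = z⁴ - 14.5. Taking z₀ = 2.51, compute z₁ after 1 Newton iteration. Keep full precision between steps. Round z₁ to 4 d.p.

2.1117

f'(z) = 4z³
z_0 = 2.510000: f = 25.191260, f' = 63.253004 → z_1 = 2.510000 - (25.191260)/(63.253004) = 2.111738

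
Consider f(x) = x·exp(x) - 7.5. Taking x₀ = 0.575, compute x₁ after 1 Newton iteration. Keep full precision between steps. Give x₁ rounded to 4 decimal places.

Newton update: x ← x − f(x)/f'(x).
f'(x) = (x + 1)·exp(x)
x_0 = 0.575000: f = -6.478150, f' = 2.798981 → x_1 = 0.575000 - (-6.478150)/(2.798981) = 2.889468

2.8895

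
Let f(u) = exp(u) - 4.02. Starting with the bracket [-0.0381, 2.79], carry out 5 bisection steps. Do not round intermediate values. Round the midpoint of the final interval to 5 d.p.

1.42014

f(-0.038100) = -3.057383, f(2.790000) = 12.261020 (opposite signs)
step 1: m = 1.375950, f(m) = -0.061164 < 0 → root in [1.375950, 2.790000]
step 2: m = 2.082975, f(m) = 4.008318 > 0 → root in [1.375950, 2.082975]
step 3: m = 1.729463, f(m) = 1.617623 > 0 → root in [1.375950, 1.729463]
step 4: m = 1.552706, f(m) = 0.704238 > 0 → root in [1.375950, 1.552706]
step 5: m = 1.464328, f(m) = 0.304637 > 0 → root in [1.375950, 1.464328]
Midpoint of [1.375950, 1.464328] = 1.420139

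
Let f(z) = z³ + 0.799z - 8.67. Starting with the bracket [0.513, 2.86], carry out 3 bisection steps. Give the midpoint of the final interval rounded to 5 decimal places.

f(0.513000) = -8.125107, f(2.860000) = 17.008796 (opposite signs)
step 1: m = 1.686500, f(m) = -2.525604 < 0 → root in [1.686500, 2.860000]
step 2: m = 2.273250, f(m) = 4.893722 > 0 → root in [1.686500, 2.273250]
step 3: m = 1.979875, f(m) = 0.672842 > 0 → root in [1.686500, 1.979875]
Midpoint of [1.686500, 1.979875] = 1.833187

1.83319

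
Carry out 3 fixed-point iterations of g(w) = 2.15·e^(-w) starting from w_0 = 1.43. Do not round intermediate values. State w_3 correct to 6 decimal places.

w_1 = g(1.430000) = 0.514514
w_2 = g(0.514514) = 1.285251
w_3 = g(1.285251) = 0.594650

0.594650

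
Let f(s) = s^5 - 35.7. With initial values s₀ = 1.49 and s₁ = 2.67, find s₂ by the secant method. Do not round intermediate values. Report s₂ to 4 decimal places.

Secant update: s_(k+1) = s_k − f(s_k)·(s_k − s_(k-1))/(f(s_k) − f(s_(k-1))).
f(s_0) = -28.356022, f(s_1) = 99.992645
s_2 = 2.670000 - (99.992645)·(2.670000 - 1.490000)/(99.992645 - (-28.356022)) = 1.750697; f(s_2) = -19.254205

1.7507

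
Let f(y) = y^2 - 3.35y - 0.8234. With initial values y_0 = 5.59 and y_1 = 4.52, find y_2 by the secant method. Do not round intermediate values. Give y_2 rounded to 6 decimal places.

3.859497

Secant update: y_(k+1) = y_k − f(y_k)·(y_k − y_(k-1))/(f(y_k) − f(y_(k-1))).
f(y_0) = 11.698200, f(y_1) = 4.465000
y_2 = 4.520000 - (4.465000)·(4.520000 - 5.590000)/(4.465000 - (11.698200)) = 3.859497; f(y_2) = 1.143002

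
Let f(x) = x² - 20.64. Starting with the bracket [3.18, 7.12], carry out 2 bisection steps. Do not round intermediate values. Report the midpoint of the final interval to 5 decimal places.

4.65750

f(3.180000) = -10.527600, f(7.120000) = 30.054400 (opposite signs)
step 1: m = 5.150000, f(m) = 5.882500 > 0 → root in [3.180000, 5.150000]
step 2: m = 4.165000, f(m) = -3.292775 < 0 → root in [4.165000, 5.150000]
Midpoint of [4.165000, 5.150000] = 4.657500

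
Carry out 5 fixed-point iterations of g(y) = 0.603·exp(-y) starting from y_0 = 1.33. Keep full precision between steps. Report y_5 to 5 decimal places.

0.39602

y_1 = g(1.330000) = 0.159480
y_2 = g(0.159480) = 0.514110
y_3 = g(0.514110) = 0.360614
y_4 = g(0.360614) = 0.420441
y_5 = g(0.420441) = 0.396025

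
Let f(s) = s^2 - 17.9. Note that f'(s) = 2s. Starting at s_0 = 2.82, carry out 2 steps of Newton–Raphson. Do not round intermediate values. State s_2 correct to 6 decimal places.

s_0 = 2.820000: f = -9.947600, f' = 5.640000 → s_1 = 2.820000 - (-9.947600)/(5.640000) = 4.583759
s_1 = 4.583759: f = 3.110845, f' = 9.167518 → s_2 = 4.583759 - (3.110845)/(9.167518) = 4.244425

4.244425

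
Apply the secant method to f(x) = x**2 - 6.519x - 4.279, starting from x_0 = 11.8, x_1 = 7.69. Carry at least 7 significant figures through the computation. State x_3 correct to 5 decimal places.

f(x_0) = 58.036800, f(x_1) = 4.725990
x_2 = 7.690000 - (4.725990)·(7.690000 - 11.800000)/(4.725990 - (58.036800)) = 7.325650; f(x_2) = 1.630232
x_3 = 7.325650 - (1.630232)·(7.325650 - 7.690000)/(1.630232 - (4.725990)) = 7.133782; f(x_3) = 0.106720

7.13378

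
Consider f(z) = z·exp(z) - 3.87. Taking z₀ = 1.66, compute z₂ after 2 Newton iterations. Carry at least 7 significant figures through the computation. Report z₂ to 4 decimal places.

Newton update: z ← z − f(z)/f'(z).
f'(z) = (z + 1)·exp(z)
z_0 = 1.660000: f = 4.860456, f' = 13.989767 → z_1 = 1.660000 - (4.860456)/(13.989767) = 1.312571
z_1 = 1.312571: f = 1.007136, f' = 8.592849 → z_2 = 1.312571 - (1.007136)/(8.592849) = 1.195364

1.1954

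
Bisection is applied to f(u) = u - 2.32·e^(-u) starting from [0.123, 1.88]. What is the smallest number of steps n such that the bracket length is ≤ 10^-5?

Initial width b − a = 1.88 − 0.123 = 1.757000.
After n steps the width is (b−a)/2^n; need (b−a)/2^n ≤ 10^-5.
So n ≥ log₂(1.757000/10^-5) = log₂(175700.0000) ≈ 17.4228.
Hence n = 18.

18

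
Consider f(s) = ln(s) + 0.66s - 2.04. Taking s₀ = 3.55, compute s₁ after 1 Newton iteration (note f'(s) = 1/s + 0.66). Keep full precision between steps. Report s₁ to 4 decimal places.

1.8828

s_0 = 3.550000: f = 1.569948, f' = 0.941690 → s_1 = 3.550000 - (1.569948)/(0.941690) = 1.882841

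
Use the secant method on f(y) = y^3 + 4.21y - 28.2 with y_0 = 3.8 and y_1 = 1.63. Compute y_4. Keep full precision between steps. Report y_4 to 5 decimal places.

2.57173

f(y_0) = 42.670000, f(y_1) = -17.006953
y_2 = 1.630000 - (-17.006953)·(1.630000 - 3.800000)/(-17.006953 - (42.670000)) = 2.248414; f(y_2) = -7.367614
y_3 = 2.248414 - (-7.367614)·(2.248414 - 1.630000)/(-7.367614 - (-17.006953)) = 2.721086; f(y_3) = 3.403527
y_4 = 2.721086 - (3.403527)·(2.721086 - 2.248414)/(3.403527 - (-7.367614)) = 2.571728; f(y_4) = -0.364161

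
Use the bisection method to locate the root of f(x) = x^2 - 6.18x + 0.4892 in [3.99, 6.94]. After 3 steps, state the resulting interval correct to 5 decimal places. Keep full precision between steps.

[5.83375, 6.20250]

f(3.990000) = -8.248900, f(6.940000) = 5.763600 (opposite signs)
step 1: m = 5.465000, f(m) = -3.418275 < 0 → root in [5.465000, 6.940000]
step 2: m = 6.202500, f(m) = 0.628756 > 0 → root in [5.465000, 6.202500]
step 3: m = 5.833750, f(m) = -1.530736 < 0 → root in [5.833750, 6.202500]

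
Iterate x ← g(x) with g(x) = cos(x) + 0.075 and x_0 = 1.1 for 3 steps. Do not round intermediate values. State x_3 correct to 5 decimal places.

x_1 = g(1.100000) = 0.528596
x_2 = g(0.528596) = 0.938516
x_3 = g(0.938516) = 0.665986

0.66599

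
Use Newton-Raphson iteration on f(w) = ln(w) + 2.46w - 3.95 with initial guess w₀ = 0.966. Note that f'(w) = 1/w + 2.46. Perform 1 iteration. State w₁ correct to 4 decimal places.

Newton update: w ← w − f(w)/f'(w).
w_0 = 0.966000: f = -1.608231, f' = 3.495197 → w_1 = 0.966000 - (-1.608231)/(3.495197) = 1.426126

1.4261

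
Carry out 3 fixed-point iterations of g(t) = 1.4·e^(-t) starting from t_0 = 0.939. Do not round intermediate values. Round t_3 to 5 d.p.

t_1 = g(0.939000) = 0.547426
t_2 = g(0.547426) = 0.809811
t_3 = g(0.809811) = 0.622919

0.62292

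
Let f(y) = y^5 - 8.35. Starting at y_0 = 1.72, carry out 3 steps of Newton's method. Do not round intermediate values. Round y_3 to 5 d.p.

1.52876

Newton update: y ← y − f(y)/f'(y).
f'(y) = 5y^4
y_0 = 1.720000: f = 6.703665, f' = 43.760653 → y_1 = 1.720000 - (6.703665)/(43.760653) = 1.566811
y_1 = 1.566811: f = 1.092405, f' = 30.132565 → y_2 = 1.566811 - (1.092405)/(30.132565) = 1.530557
y_2 = 1.530557: f = 0.049396, f' = 27.439012 → y_3 = 1.530557 - (0.049396)/(27.439012) = 1.528757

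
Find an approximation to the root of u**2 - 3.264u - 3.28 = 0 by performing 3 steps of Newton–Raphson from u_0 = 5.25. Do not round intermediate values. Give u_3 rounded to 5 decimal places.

Newton update: u ← u − f(u)/f'(u).
f'(u) = 2u - 3.264
u_0 = 5.250000: f = 7.146500, f' = 7.236000 → u_1 = 5.250000 - (7.146500)/(7.236000) = 4.262369
u_1 = 4.262369: f = 0.975416, f' = 5.260737 → u_2 = 4.262369 - (0.975416)/(5.260737) = 4.076954
u_2 = 4.076954: f = 0.034378, f' = 4.889909 → u_3 = 4.076954 - (0.034378)/(4.889909) = 4.069924

4.06992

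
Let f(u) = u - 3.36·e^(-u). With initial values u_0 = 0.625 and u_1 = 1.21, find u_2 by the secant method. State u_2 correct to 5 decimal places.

1.12190

f(u_0) = -1.173478, f(u_1) = 0.208057
u_2 = 1.210000 - (0.208057)·(1.210000 - 0.625000)/(0.208057 - (-1.173478)) = 1.121900; f(u_2) = 0.027681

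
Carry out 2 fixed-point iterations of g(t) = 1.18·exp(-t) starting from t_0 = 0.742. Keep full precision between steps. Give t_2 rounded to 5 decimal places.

t_1 = g(0.742000) = 0.561870
t_2 = g(0.561870) = 0.672768

0.67277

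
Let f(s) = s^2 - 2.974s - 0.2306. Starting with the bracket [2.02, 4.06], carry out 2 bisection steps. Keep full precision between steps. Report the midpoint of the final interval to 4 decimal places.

f(2.020000) = -2.157680, f(4.060000) = 4.178560 (opposite signs)
step 1: m = 3.040000, f(m) = -0.029960 < 0 → root in [3.040000, 4.060000]
step 2: m = 3.550000, f(m) = 1.814200 > 0 → root in [3.040000, 3.550000]
Midpoint of [3.040000, 3.550000] = 3.295000

3.2950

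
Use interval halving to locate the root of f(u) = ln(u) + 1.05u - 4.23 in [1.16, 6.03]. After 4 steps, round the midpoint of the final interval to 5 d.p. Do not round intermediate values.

f(1.160000) = -2.863580, f(6.030000) = 3.898247 (opposite signs)
step 1: m = 3.595000, f(m) = 0.824294 > 0 → root in [1.160000, 3.595000]
step 2: m = 2.377500, f(m) = -0.867575 < 0 → root in [2.377500, 3.595000]
step 3: m = 2.986250, f(m) = -0.000419 < 0 → root in [2.986250, 3.595000]
step 4: m = 3.290625, f(m) = 0.416234 > 0 → root in [2.986250, 3.290625]
Midpoint of [2.986250, 3.290625] = 3.138438

3.13844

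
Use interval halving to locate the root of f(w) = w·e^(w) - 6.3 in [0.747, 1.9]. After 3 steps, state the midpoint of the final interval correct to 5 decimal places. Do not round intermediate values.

f(0.747000) = -4.723338, f(1.900000) = 6.403199 (opposite signs)
step 1: m = 1.323500, f(m) = -1.328211 < 0 → root in [1.323500, 1.900000]
step 2: m = 1.611750, f(m) = 1.777404 > 0 → root in [1.323500, 1.611750]
step 3: m = 1.467625, f(m) = 0.067904 > 0 → root in [1.323500, 1.467625]
Midpoint of [1.323500, 1.467625] = 1.395563

1.39556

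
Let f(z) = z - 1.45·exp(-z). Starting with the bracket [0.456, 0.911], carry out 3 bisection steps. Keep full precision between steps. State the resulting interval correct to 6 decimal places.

f(0.456000) = -0.463030, f(0.911000) = 0.327923 (opposite signs)
step 1: m = 0.683500, f(m) = -0.048528 < 0 → root in [0.683500, 0.911000]
step 2: m = 0.797250, f(m) = 0.143929 > 0 → root in [0.683500, 0.797250]
step 3: m = 0.740375, f(m) = 0.048819 > 0 → root in [0.683500, 0.740375]

[0.683500, 0.740375]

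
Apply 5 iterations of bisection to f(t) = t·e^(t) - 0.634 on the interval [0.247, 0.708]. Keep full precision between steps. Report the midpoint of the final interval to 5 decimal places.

0.41267

f(0.247000) = -0.317796, f(0.708000) = 0.803189 (opposite signs)
step 1: m = 0.477500, f(m) = 0.135749 > 0 → root in [0.247000, 0.477500]
step 2: m = 0.362250, f(m) = -0.113607 < 0 → root in [0.362250, 0.477500]
step 3: m = 0.419875, f(m) = 0.004954 > 0 → root in [0.362250, 0.419875]
step 4: m = 0.391062, f(m) = -0.055794 < 0 → root in [0.391062, 0.419875]
step 5: m = 0.405469, f(m) = -0.025795 < 0 → root in [0.405469, 0.419875]
Midpoint of [0.405469, 0.419875] = 0.412672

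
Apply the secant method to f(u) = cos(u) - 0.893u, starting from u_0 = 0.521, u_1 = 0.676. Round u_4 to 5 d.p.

0.78899

f(u_0) = 0.402069, f(u_1) = 0.176414
u_2 = 0.676000 - (0.176414)·(0.676000 - 0.521000)/(0.176414 - (0.402069)) = 0.797177; f(u_2) = -0.013149
u_3 = 0.797177 - (-0.013149)·(0.797177 - 0.676000)/(-0.013149 - (0.176414)) = 0.788771; f(u_3) = 0.000345
u_4 = 0.788771 - (0.000345)·(0.788771 - 0.797177)/(0.000345 - (-0.013149)) = 0.788986; f(u_4) = 0.000001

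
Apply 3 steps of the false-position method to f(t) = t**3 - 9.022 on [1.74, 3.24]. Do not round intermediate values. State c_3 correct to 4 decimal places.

2.0577

f(1.740000) = -3.753976, f(3.240000) = 24.990224
step 1: c = 1.935899, f(c) = -1.766820 < 0 → new bracket [1.935899, 3.240000]
step 2: c = 2.022011, f(c) = -0.754945 < 0 → new bracket [2.022011, 3.240000]
step 3: c = 2.057727, f(c) = -0.309083 < 0 → new bracket [2.057727, 3.240000]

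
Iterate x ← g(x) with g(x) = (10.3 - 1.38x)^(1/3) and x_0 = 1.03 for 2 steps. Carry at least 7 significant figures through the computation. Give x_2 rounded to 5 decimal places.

x_1 = g(1.030000) = 2.070689
x_2 = g(2.070689) = 1.952414

1.95241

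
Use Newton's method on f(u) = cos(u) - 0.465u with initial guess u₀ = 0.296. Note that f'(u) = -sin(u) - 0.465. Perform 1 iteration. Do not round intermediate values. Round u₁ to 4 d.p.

Newton update: u ← u − f(u)/f'(u).
u_0 = 0.296000: f = 0.818871, f' = -0.756697 → u_1 = 0.296000 - (0.818871)/(-0.756697) = 1.378166

1.3782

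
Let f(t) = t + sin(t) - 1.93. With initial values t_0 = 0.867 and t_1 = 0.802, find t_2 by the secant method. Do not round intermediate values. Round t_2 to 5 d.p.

f(t_0) = -0.300609, f(t_1) = -0.409252
t_2 = 0.802000 - (-0.409252)·(0.802000 - 0.867000)/(-0.409252 - (-0.300609)) = 1.046851; f(t_2) = -0.017296

1.04685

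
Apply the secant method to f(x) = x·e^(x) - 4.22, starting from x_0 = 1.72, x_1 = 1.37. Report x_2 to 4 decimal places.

1.2727

Secant update: x_(k+1) = x_k − f(x_k)·(x_k − x_(k-1))/(f(x_k) − f(x_(k-1))).
f(x_0) = 5.385389, f(x_1) = 1.171430
x_2 = 1.370000 - (1.171430)·(1.370000 - 1.720000)/(1.171430 - (5.385389)) = 1.272704; f(x_2) = 0.324183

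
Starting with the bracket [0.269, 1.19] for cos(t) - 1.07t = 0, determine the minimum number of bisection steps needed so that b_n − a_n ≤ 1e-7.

24

Initial width b − a = 1.19 − 0.269 = 0.921000.
After n steps the width is (b−a)/2^n; need (b−a)/2^n ≤ 1e-7.
So n ≥ log₂(0.921000/1e-7) = log₂(9210000.0000) ≈ 23.1348.
Hence n = 24.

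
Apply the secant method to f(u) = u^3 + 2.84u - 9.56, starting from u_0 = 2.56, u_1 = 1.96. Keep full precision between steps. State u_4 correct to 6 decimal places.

1.684494

f(u_0) = 14.487616, f(u_1) = 3.535936
u_2 = 1.960000 - (3.535936)·(1.960000 - 2.560000)/(3.535936 - (14.487616)) = 1.766280; f(u_2) = 0.966576
u_3 = 1.766280 - (0.966576)·(1.766280 - 1.960000)/(0.966576 - (3.535936)) = 1.693404; f(u_3) = 0.105297
u_4 = 1.693404 - (0.105297)·(1.693404 - 1.766280)/(0.105297 - (0.966576)) = 1.684494; f(u_4) = 0.003748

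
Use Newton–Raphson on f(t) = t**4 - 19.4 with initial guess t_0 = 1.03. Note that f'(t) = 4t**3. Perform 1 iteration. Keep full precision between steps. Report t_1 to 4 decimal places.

t_0 = 1.030000: f = -18.274491, f' = 4.370908 → t_1 = 1.030000 - (-18.274491)/(4.370908) = 5.210937

5.2109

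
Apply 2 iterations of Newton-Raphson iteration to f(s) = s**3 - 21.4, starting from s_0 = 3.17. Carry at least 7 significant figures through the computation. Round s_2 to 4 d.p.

2.7771

f'(s) = 3s**2
s_0 = 3.170000: f = 10.455013, f' = 30.146700 → s_1 = 3.170000 - (10.455013)/(30.146700) = 2.823195
s_1 = 2.823195: f = 1.102089, f' = 23.911297 → s_2 = 2.823195 - (1.102089)/(23.911297) = 2.777105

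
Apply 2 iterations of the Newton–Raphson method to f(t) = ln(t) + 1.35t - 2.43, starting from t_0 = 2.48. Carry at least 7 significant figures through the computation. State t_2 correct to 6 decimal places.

1.499336

Newton update: t ← t − f(t)/f'(t).
f'(t) = 1/t + 1.35
t_0 = 2.480000: f = 1.826259, f' = 1.753226 → t_1 = 2.480000 - (1.826259)/(1.753226) = 1.438344
t_1 = 1.438344: f = -0.124744, f' = 2.045244 → t_2 = 1.438344 - (-0.124744)/(2.045244) = 1.499336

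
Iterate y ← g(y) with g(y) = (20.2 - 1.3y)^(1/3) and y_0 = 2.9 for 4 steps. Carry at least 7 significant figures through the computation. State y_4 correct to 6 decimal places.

2.564521

y_1 = g(2.900000) = 2.542216
y_2 = g(2.542216) = 2.565983
y_3 = g(2.565983) = 2.564418
y_4 = g(2.564418) = 2.564521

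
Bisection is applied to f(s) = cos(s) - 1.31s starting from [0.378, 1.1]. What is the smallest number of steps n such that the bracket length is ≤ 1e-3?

Initial width b − a = 1.1 − 0.378 = 0.722000.
After n steps the width is (b−a)/2^n; need (b−a)/2^n ≤ 1e-3.
So n ≥ log₂(0.722000/1e-3) = log₂(722.0000) ≈ 9.4959.
Hence n = 10.

10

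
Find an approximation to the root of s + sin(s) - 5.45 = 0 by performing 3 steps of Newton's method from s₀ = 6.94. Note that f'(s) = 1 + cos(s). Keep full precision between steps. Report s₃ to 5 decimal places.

5.86035

s_0 = 6.940000: f = 2.100597, f' = 1.791941 → s_1 = 6.940000 - (2.100597)/(1.791941) = 5.767753
s_1 = 5.767753: f = -0.175158, f' = 1.870080 → s_2 = 5.767753 - (-0.175158)/(1.870080) = 5.861416
s_2 = 5.861416: f = 0.002041, f' = 1.912366 → s_3 = 5.861416 - (0.002041)/(1.912366) = 5.860349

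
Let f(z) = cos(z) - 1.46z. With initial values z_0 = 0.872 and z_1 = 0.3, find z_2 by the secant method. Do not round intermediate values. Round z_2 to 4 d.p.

Secant update: z_(k+1) = z_k − f(z_k)·(z_k − z_(k-1))/(f(z_k) − f(z_(k-1))).
f(z_0) = -0.629823, f(z_1) = 0.517336
z_2 = 0.300000 - (0.517336)·(0.300000 - 0.872000)/(0.517336 - (-0.629823)) = 0.557956; f(z_2) = 0.033724

0.5580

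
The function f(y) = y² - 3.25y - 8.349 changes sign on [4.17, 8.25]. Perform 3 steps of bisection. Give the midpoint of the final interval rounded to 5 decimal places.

4.93500

f(4.170000) = -4.512600, f(8.250000) = 32.901000 (opposite signs)
step 1: m = 6.210000, f(m) = 10.032600 > 0 → root in [4.170000, 6.210000]
step 2: m = 5.190000, f(m) = 1.719600 > 0 → root in [4.170000, 5.190000]
step 3: m = 4.680000, f(m) = -1.656600 < 0 → root in [4.680000, 5.190000]
Midpoint of [4.680000, 5.190000] = 4.935000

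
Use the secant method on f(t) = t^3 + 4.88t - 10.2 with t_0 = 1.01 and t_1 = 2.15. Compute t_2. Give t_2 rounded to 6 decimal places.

f(t_0) = -4.240899, f(t_1) = 10.230375
t_2 = 2.150000 - (10.230375)·(2.150000 - 1.010000)/(10.230375 - (-4.240899)) = 1.344084; f(t_2) = -1.212697

1.344084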